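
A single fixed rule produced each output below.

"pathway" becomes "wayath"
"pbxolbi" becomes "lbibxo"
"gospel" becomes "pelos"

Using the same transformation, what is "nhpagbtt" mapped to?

btthpag

Rule — delete the first character, then move the last 3 characters to the front (rotate right by 3).
On "nhpagbtt": the first step gives "hpagbtt", and the second then gives "btthpag".
(Check on "pathway": → "athway" → "wayath" ✓)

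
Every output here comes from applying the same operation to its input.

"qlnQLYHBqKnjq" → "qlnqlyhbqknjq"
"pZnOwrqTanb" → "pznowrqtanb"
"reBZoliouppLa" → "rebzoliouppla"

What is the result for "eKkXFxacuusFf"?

ekkxfxacuusff

The rule is to convert every letter to lowercase.
"eKkXFxacuusFf" → "ekkxfxacuusff".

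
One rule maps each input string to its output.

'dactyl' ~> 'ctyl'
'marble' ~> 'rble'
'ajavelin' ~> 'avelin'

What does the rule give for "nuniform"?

Looking at the pairs, the operation is to delete the first 2 characters.
Doing the same to "nuniform": "niform".

niform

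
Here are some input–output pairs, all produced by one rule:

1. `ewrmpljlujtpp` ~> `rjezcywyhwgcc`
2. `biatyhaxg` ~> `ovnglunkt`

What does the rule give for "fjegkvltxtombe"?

In each case the input is transformed by: shift every letter 13 places forward in the alphabet (wrapping around) — i.e. ROT13.
Applying that to "fjegkvltxtombe" gives "swrtxiygkgbzor".

swrtxiygkgbzor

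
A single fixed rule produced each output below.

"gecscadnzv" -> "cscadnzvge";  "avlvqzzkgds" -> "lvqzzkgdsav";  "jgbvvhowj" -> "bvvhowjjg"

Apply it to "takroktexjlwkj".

What's happening: move the first 2 characters to the end (rotate left by 2).
Applying that to "takroktexjlwkj" gives "kroktexjlwkjta".

kroktexjlwkjta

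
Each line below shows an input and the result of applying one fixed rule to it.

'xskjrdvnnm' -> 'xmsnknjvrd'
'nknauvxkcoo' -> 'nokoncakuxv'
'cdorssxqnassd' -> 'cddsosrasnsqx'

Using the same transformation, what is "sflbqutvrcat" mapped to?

stfalcbrqvut

The rule is to take characters alternately from the front and the back (1st, last, 2nd, 2nd-last, ...).
So "sflbqutvrcat" becomes "stfalcbrqvut".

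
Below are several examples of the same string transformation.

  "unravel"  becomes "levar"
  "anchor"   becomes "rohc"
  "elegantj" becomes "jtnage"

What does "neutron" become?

nortu

Each output is the input with this applied: reverse the string, then delete the last 2 characters.
Doing the same to "neutron": "nortu".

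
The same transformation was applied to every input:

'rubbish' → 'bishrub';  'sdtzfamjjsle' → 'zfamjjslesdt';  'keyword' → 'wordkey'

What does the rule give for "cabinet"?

inetcab

The transformation: move the first 3 characters to the end (rotate left by 3).
"cabinet" → "inetcab".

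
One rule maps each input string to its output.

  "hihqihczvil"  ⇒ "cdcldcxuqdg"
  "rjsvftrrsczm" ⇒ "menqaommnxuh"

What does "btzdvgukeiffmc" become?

wouyqbpfzdaahx

In each case the input is transformed by: shift every letter 5 places backward in the alphabet (wrapping around).
Applying that to "btzdvgukeiffmc" gives "wouyqbpfzdaahx".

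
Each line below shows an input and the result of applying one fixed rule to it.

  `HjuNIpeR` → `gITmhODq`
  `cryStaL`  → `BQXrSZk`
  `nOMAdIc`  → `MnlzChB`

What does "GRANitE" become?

The rule is to shift every letter 1 place backward in the alphabet (wrapping around), then flip the case of every letter.
For "GRANitE" the result is "fqzmHSd".

fqzmHSd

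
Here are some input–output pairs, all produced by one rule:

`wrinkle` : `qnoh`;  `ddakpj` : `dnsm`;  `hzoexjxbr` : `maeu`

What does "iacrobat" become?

redw

What's happening: shift every letter 3 places forward in the alphabet (wrapping around), then keep only the last 4 characters.
For "iacrobat" the result is "redw".
(Check on "wrinkle": → "zulqnoh" → "qnoh" ✓)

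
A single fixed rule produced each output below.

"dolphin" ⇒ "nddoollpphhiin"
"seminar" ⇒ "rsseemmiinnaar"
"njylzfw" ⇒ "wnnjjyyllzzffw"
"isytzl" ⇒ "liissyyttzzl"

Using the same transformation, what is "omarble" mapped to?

eoommaarrbblle

Looking at the pairs, the operation is to double every character, then move the last character to the front.
Starting from "omarble": after the first operation, "oommaarrbbllee"; after the second, "eoommaarrbblle".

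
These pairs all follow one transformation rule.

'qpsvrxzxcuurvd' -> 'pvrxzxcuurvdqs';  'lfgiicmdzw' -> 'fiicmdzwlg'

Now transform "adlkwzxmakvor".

The pattern: move the first 2 characters to the end (rotate left by 2), then swap the first and last characters.
Working it through for "adlkwzxmakvor": intermediate "lkwzxmakvorad", final "dkwzxmakvoral".
(Check on "lfgiicmdzw": → "giicmdzwlf" → "fiicmdzwlg" ✓)

dkwzxmakvoral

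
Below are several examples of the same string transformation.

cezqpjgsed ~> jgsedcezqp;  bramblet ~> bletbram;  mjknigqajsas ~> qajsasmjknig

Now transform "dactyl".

tyldac

The rule is to swap the front and back halves of the string.
On "dactyl" that produces "tyldac".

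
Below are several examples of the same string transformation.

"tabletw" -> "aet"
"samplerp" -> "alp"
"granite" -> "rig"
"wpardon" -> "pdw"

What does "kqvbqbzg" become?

Rule — move the first character to the end, then keep one character in every 3, starting at position 1 (positions 1st, 4th, 7th, ...).
Working it through for "kqvbqbzg": intermediate "qvbqbzgk", final "qqg".

qqg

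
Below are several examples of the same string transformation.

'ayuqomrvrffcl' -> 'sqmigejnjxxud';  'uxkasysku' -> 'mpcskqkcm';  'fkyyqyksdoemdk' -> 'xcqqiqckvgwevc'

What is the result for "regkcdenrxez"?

jwycuvwfjpwr

In each case the input is transformed by: shift every letter 8 places backward in the alphabet (wrapping around).
"regkcdenrxez" → "jwycuvwfjpwr".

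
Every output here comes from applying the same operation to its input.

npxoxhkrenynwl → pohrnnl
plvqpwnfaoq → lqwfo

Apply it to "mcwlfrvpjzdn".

clrpzn

Each output is the input with this applied: keep every other character starting from the second (positions 2nd, 4th, 6th, ...).
Applying that to "mcwlfrvpjzdn" gives "clrpzn".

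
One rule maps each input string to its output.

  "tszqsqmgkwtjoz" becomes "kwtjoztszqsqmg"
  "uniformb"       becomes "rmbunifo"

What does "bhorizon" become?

zonbhori

What's happening: swap the front and back halves of the string, then move the first character to the end.
Starting from "bhorizon": after the first operation, "izonbhor"; after the second, "zonbhori".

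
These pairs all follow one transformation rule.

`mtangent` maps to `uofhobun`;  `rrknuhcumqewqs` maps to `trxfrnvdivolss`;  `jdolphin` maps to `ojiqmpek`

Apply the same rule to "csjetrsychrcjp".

qkdsidztsufktd

The transformation: reverse the string, then shift every letter 1 place forward in the alphabet (wrapping around).
For "csjetrsychrcjp", step one produces "pjcrhcysrtejsc"; step two turns that into "qkdsidztsufktd".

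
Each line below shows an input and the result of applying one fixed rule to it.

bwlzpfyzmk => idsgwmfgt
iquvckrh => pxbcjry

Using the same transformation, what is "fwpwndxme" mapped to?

mdwduket

What's happening: delete the last character, then shift every letter 7 places forward in the alphabet (wrapping around).
Starting from "fwpwndxme": after the first operation, "fwpwndxm"; after the second, "mdwduket".
(Check on "iquvckrh": → "iquvckr" → "pxbcjry" ✓)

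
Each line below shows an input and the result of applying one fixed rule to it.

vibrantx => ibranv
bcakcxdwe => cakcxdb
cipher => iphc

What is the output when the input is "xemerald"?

What's happening: delete the last 2 characters, then move the first character to the end.
"xemerald" → "xemera" → "emerax".
(Check on "cipher": → "ciph" → "iphc" ✓)

emerax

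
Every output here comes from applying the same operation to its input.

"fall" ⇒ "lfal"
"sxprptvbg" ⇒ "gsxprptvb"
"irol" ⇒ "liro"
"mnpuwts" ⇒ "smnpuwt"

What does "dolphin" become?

In each case the input is transformed by: move the last character to the front.
On "dolphin" that produces "ndolphi".

ndolphi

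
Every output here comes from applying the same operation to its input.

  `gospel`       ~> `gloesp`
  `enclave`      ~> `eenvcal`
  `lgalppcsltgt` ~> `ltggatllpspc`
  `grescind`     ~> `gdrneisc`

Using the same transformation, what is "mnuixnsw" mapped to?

mwnsunix

What's happening: take characters alternately from the front and the back (1st, last, 2nd, 2nd-last, ...).
Applying that to "mnuixnsw" gives "mwnsunix".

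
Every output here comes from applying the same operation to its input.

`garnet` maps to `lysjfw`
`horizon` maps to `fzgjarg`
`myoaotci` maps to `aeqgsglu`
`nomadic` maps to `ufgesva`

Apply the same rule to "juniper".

jbmfahw

The rule is to move the last character to the front, then shift every letter 8 places backward in the alphabet (wrapping around).
For "juniper", step one produces "rjunipe"; step two turns that into "jbmfahw".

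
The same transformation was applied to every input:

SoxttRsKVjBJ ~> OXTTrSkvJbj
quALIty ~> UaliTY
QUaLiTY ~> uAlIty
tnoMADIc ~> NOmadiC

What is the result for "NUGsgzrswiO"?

Each output is the input with this applied: flip the case of every letter, then delete the first character.
"NUGsgzrswiO" → "nugSGZRSWIo" → "ugSGZRSWIo".
(Check on "SoxttRsKVjBJ": → "sOXTTrSkvJbj" → "OXTTrSkvJbj" ✓)

ugSGZRSWIo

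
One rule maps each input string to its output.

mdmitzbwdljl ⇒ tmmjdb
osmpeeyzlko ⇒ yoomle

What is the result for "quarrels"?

The rule is to keep every other character starting from the first (positions 1st, 3rd, 5th, ...), then sort the characters into reverse alphabetical order.
"quarrels" → "qarl" → "rqla".

rqla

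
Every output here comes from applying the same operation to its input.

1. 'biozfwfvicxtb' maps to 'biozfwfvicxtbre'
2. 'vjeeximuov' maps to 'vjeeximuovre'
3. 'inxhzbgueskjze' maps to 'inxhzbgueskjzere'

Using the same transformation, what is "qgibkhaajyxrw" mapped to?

What's happening: append "re".
For "qgibkhaajyxrw" the result is "qgibkhaajyxrwre".

qgibkhaajyxrwre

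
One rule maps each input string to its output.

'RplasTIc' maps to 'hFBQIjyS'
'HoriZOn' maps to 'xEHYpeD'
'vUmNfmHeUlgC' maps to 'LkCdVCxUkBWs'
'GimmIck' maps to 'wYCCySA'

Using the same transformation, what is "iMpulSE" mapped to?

YcFKBiu

In each case the input is transformed by: shift every letter 10 places backward in the alphabet (wrapping around), then flip the case of every letter.
"iMpulSE" → "yCfkbIU" → "YcFKBiu".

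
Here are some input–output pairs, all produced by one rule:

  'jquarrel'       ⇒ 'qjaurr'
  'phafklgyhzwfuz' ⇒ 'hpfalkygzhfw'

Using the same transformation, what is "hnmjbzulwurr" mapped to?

The rule is to swap each adjacent pair of characters (1↔2, 3↔4, ...), then delete the last 2 characters.
Working it through for "hnmjbzulwurr": intermediate "nhjmzbluuwrr", final "nhjmzbluuw".
(Check on "jquarrel": → "qjaurrle" → "qjaurr" ✓)

nhjmzbluuw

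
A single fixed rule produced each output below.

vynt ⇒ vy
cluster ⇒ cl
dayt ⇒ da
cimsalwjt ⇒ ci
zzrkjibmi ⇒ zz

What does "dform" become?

Rule — keep only the first 2 characters.
On "dform" that produces "df".

df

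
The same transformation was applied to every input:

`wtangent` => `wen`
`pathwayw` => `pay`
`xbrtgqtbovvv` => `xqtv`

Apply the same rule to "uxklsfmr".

Each output is the input with this applied: swap each adjacent pair of characters (1↔2, 3↔4, ...), then keep one character in every 3, starting at position 2 (positions 2nd, 5th, 8th, ...).
So "uxklsfmr" becomes "ufm".

ufm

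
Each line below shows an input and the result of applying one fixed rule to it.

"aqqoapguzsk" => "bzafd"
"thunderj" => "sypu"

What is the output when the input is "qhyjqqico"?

subn

Rule — shift every letter 11 places forward in the alphabet (wrapping around), then keep every other character starting from the second (positions 2nd, 4th, 6th, ...).
Working it through for "qhyjqqico": intermediate "bsjubbtnz", final "subn".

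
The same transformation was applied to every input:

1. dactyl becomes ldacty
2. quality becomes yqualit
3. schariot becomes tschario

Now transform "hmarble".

ehmarbl

In each case the input is transformed by: move the last character to the front.
Applying that to "hmarble" gives "ehmarbl".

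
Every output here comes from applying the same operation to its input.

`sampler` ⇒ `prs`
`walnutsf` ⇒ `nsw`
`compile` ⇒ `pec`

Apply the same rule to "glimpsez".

meg

The transformation: keep one character in every 3, starting at position 1 (positions 1st, 4th, 7th, ...), then move the first character to the end.
"glimpsez" → "meg".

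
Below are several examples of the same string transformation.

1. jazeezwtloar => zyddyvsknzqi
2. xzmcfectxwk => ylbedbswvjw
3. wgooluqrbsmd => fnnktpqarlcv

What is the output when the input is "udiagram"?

chzfqzlt

The rule is to move the first character to the end, then shift every letter 1 place backward in the alphabet (wrapping around).
Working it through for "udiagram": intermediate "diagramu", final "chzfqzlt".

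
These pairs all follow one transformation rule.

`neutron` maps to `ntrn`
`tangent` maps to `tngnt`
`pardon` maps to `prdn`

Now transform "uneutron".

ntrn

Each output is the input with this applied: remove every vowel.
Applying that to "uneutron" gives "ntrn".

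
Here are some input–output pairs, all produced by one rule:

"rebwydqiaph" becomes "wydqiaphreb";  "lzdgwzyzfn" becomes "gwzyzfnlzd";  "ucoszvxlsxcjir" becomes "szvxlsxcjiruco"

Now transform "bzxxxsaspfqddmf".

What's happening: move the first 3 characters to the end (rotate left by 3).
So "bzxxxsaspfqddmf" becomes "xxsaspfqddmfbzx".

xxsaspfqddmfbzx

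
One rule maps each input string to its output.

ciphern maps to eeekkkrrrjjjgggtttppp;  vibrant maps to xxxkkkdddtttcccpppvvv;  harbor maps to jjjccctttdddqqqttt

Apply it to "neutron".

What's happening: shift every letter 2 places forward in the alphabet (wrapping around), then repeat every character 3 times.
For "neutron", step one produces "pgwvtqp"; step two turns that into "pppgggwwwvvvtttqqqppp".
(Check on "harbor": → "jctdqt" → "jjjccctttdddqqqttt" ✓)

pppgggwwwvvvtttqqqppp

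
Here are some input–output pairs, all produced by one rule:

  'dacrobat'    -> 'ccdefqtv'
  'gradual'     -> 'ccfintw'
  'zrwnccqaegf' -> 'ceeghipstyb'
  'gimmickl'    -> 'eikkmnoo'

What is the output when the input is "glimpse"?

giknoru

Rule — sort the characters into alphabetical order, then shift every letter 2 places forward in the alphabet (wrapping around).
Applying both steps to "glimpse": "egilmps", then "giknoru".
(Check on "dacrobat": → "aabcdort" → "ccdefqtv" ✓)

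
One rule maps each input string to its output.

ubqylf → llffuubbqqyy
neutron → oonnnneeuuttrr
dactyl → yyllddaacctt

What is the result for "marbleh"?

In each case the input is transformed by: move the last 2 characters to the front (rotate right by 2), then double every character.
Doing the same to "marbleh": "eehhmmaarrbbll".

eehhmmaarrbbll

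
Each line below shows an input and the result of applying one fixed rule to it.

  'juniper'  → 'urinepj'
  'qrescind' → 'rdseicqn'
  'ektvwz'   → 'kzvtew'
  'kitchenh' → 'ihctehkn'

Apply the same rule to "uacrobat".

atrcboua

The rule is to swap the first and last characters, then swap each adjacent pair of characters (1↔2, 3↔4, ...).
So "uacrobat" becomes "atrcboua".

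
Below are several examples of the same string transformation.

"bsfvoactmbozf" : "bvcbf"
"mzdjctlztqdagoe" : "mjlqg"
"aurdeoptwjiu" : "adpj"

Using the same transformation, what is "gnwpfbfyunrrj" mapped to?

Rule — keep one character in every 3, starting at position 1 (positions 1st, 4th, 7th, ...).
Doing the same to "gnwpfbfyunrrj": "gpfnj".

gpfnj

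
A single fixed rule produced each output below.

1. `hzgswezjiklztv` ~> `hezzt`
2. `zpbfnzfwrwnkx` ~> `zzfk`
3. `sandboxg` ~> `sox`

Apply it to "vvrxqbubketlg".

What's happening: swap each adjacent pair of characters (1↔2, 3↔4, ...), then keep one character in every 3, starting at position 2 (positions 2nd, 5th, 8th, ...).
"vvrxqbubketlg" → "vvxrbqbuekltg" → "vbul".

vbul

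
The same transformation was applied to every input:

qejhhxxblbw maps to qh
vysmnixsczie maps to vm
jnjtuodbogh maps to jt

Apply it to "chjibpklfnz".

ci

Each output is the input with this applied: keep one character in every 3, starting at position 1 (positions 1st, 4th, 7th, ...), then delete the last 2 characters.
On "chjibpklfnz": the first step gives "cikn", and the second then gives "ci".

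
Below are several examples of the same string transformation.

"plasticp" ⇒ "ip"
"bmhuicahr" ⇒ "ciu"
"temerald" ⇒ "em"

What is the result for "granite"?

gr

The rule is to sort the characters into alphabetical order, then keep one character in every 3, starting at position 3 (positions 3rd, 6th, 9th, ...).
Applying both steps to "granite": "aeginrt", then "gr".
(Check on "temerald": → "adeelmrt" → "em" ✓)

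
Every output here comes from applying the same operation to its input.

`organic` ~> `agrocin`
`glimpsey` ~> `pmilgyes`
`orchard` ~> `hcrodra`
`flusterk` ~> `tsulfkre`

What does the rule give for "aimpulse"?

upmiaesl

The pattern: reverse the string, then move the first 3 characters to the end (rotate left by 3).
For "aimpulse" the result is "upmiaesl".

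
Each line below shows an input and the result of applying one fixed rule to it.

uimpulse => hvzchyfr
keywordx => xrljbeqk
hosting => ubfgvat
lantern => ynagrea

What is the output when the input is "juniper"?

whavcre

What's happening: shift every letter 13 places forward in the alphabet (wrapping around) — i.e. ROT13.
On "juniper" that produces "whavcre".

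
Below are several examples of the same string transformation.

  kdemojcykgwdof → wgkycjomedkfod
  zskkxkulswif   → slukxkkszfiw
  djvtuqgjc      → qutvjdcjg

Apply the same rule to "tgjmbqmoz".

In each case the input is transformed by: reverse the string, then move the first 3 characters to the end (rotate left by 3).
For "tgjmbqmoz", step one produces "zomqbmjgt"; step two turns that into "qbmjgtzom".

qbmjgtzom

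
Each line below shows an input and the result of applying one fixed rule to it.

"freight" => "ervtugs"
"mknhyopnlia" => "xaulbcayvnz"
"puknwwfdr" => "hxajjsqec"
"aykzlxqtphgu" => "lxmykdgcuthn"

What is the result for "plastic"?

The rule is to shift every letter 13 places forward in the alphabet (wrapping around) — i.e. ROT13, then move the first character to the end.
Applying both steps to "plastic": "cynfgvp", then "ynfgvpc".
(Check on "aykzlxqtphgu": → "nlxmykdgcuth" → "lxmykdgcuthn" ✓)

ynfgvpc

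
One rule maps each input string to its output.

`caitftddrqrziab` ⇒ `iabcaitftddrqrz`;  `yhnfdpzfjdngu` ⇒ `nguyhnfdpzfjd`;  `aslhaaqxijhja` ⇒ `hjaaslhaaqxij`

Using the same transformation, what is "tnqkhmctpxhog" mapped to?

The rule is to move the last 3 characters to the front (rotate right by 3).
"tnqkhmctpxhog" → "hogtnqkhmctpx".

hogtnqkhmctpx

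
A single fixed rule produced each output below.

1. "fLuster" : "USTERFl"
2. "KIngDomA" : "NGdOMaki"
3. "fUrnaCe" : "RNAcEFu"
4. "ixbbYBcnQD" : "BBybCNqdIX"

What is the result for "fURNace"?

rnACEFu

The pattern: flip the case of every letter, then move the first 2 characters to the end (rotate left by 2).
On "fURNace": the first step gives "FurnACE", and the second then gives "rnACEFu".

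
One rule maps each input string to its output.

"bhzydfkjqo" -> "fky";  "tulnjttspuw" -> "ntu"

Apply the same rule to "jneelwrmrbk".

elr

The pattern: sort the characters into alphabetical order, then keep one character in every 3, starting at position 3 (positions 3rd, 6th, 9th, ...).
Applying both steps to "jneelwrmrbk": "beejklmnrrw", then "elr".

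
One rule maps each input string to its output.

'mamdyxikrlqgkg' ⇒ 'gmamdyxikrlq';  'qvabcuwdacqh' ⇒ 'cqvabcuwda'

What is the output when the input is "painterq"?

epaint

What's happening: delete the last 2 characters, then move the last character to the front.
Applying both steps to "painterq": "painte", then "epaint".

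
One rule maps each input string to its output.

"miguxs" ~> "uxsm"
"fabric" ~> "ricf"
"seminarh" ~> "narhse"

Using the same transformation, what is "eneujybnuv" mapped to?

ybnuvene

In each case the input is transformed by: swap the front and back halves of the string, then delete the last 2 characters.
On "eneujybnuv" that produces "ybnuvene".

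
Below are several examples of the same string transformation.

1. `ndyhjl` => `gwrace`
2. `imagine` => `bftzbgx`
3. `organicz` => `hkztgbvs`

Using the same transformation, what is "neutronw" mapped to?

gxnmkhgp

Looking at the pairs, the operation is to shift every letter 7 places backward in the alphabet (wrapping around).
"neutronw" → "gxnmkhgp".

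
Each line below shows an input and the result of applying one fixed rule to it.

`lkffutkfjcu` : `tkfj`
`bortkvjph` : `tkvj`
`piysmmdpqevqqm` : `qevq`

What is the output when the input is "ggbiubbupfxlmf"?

Looking at the pairs, the operation is to move the last 2 characters to the front (rotate right by 2), then keep only the last 4 characters.
On "ggbiubbupfxlmf": the first step gives "mfggbiubbupfxl", and the second then gives "pfxl".

pfxl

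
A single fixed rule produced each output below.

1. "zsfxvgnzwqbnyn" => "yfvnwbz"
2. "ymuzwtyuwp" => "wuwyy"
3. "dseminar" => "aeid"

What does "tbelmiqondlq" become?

lemqnt

Each output is the input with this applied: keep every other character starting from the first (positions 1st, 3rd, 5th, ...), then swap the first and last characters.
Applying both steps to "tbelmiqondlq": "temqnl", then "lemqnt".
(Check on "dseminar": → "deia" → "aeid" ✓)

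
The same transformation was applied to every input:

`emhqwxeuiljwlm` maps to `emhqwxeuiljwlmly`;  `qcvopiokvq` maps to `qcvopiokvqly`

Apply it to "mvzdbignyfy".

In each case the input is transformed by: append "ly".
So "mvzdbignyfy" becomes "mvzdbignyfyly".

mvzdbignyfyly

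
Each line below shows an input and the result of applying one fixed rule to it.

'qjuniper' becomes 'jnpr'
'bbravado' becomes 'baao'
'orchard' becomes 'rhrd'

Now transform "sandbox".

adox

The transformation: swap each adjacent pair of characters (1↔2, 3↔4, ...), then keep every other character starting from the first (positions 1st, 3rd, 5th, ...).
Starting from "sandbox": after the first operation, "asdnobx"; after the second, "adox".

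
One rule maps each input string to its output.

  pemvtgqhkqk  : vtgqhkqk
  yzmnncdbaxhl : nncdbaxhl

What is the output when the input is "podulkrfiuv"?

ulkrfiuv

The rule is to delete the first 3 characters.
"podulkrfiuv" → "ulkrfiuv".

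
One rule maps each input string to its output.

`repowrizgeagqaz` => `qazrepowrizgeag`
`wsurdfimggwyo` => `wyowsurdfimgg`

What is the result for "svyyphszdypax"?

In each case the input is transformed by: move the last 3 characters to the front (rotate right by 3).
On "svyyphszdypax" that produces "paxsvyyphszdy".

paxsvyyphszdy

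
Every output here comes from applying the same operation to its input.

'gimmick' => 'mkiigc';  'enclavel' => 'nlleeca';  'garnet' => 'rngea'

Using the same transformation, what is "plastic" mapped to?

splica

The rule is to sort the characters into reverse alphabetical order, then delete the first character.
On "plastic": the first step gives "tsplica", and the second then gives "splica".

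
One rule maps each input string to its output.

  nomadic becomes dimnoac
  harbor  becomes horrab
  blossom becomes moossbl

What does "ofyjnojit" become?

jjnootyfi

Each output is the input with this applied: sort the characters into alphabetical order, then move the first 2 characters to the end (rotate left by 2).
For "ofyjnojit", step one produces "fijjnooty"; step two turns that into "jjnootyfi".
(Check on "blossom": → "blmooss" → "moossbl" ✓)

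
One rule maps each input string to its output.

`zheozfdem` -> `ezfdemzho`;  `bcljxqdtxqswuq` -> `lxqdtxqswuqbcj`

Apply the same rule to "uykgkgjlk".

In each case the input is transformed by: move the first 3 characters to the end (rotate left by 3), then swap the first and last characters.
"uykgkgjlk" → "gkgjlkuyk" → "kkgjlkuyg".
(Check on "bcljxqdtxqswuq": → "jxqdtxqswuqbcl" → "lxqdtxqswuqbcj" ✓)

kkgjlkuyg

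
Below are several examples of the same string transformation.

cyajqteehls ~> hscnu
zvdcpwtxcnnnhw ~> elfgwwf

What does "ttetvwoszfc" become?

ccfbo

Rule — keep every other character starting from the second (positions 2nd, 4th, 6th, ...), then shift every letter 9 places forward in the alphabet (wrapping around).
Starting from "ttetvwoszfc": after the first operation, "ttwsf"; after the second, "ccfbo".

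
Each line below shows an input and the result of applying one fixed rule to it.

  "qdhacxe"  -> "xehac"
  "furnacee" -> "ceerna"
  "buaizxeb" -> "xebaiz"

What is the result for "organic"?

What's happening: delete the first 2 characters, then move the first 3 characters to the end (rotate left by 3).
Starting from "organic": after the first operation, "ganic"; after the second, "icgan".

icgan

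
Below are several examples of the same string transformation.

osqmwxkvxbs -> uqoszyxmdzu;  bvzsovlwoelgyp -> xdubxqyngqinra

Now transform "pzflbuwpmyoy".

The transformation: swap each adjacent pair of characters (1↔2, 3↔4, ...), then shift every letter 2 places forward in the alphabet (wrapping around).
On "pzflbuwpmyoy": the first step gives "zplfubpwymyo", and the second then gives "brnhwdryaoaq".

brnhwdryaoaq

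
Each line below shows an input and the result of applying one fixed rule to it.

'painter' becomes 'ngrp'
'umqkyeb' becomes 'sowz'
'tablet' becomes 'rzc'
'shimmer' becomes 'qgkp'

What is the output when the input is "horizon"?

Looking at the pairs, the operation is to keep every other character starting from the first (positions 1st, 3rd, 5th, ...), then shift every letter 2 places backward in the alphabet (wrapping around).
Applying both steps to "horizon": "hrzn", then "fpxl".

fpxl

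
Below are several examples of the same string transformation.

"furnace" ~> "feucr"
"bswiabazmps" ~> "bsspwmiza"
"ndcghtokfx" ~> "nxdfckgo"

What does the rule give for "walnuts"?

The rule is to take characters alternately from the front and the back (1st, last, 2nd, 2nd-last, ...), then delete the last 2 characters.
For "walnuts", step one produces "wsatlun"; step two turns that into "wsatl".

wsatl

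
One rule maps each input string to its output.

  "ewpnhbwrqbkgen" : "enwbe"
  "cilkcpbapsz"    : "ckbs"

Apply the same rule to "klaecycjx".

Looking at the pairs, the operation is to keep one character in every 3, starting at position 1 (positions 1st, 4th, 7th, ...).
So "klaecycjx" becomes "kec".

kec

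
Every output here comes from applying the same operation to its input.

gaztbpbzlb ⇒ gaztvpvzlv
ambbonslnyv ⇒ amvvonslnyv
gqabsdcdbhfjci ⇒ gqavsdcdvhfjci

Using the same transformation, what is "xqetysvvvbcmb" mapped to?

xqetysvvvvcmv

Each output is the input with this applied: replace every "b" with "v".
Doing the same to "xqetysvvvbcmb": "xqetysvvvvcmv".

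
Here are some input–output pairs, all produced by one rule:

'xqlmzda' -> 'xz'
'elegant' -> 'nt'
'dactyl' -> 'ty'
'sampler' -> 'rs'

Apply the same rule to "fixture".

Rule — sort the characters into alphabetical order, then keep only the last 2 characters.
Applying both steps to "fixture": "efirtux", then "ux".

ux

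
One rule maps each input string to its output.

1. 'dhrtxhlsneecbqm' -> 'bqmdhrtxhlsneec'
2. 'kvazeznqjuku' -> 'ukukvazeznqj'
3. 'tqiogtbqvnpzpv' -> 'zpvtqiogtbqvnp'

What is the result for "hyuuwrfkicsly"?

Looking at the pairs, the operation is to move the last 3 characters to the front (rotate right by 3).
For "hyuuwrfkicsly" the result is "slyhyuuwrfkic".

slyhyuuwrfkic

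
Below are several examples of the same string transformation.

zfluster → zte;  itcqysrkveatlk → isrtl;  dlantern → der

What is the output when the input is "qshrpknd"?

The rule is to swap each adjacent pair of characters (1↔2, 3↔4, ...), then keep one character in every 3, starting at position 2 (positions 2nd, 5th, 8th, ...).
Starting from "qshrpknd": after the first operation, "sqrhkpdn"; after the second, "qkn".

qkn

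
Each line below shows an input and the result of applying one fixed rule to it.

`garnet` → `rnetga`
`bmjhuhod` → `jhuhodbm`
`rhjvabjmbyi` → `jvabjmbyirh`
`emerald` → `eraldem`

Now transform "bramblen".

Rule — move the first 2 characters to the end (rotate left by 2).
Doing the same to "bramblen": "amblenbr".

amblenbr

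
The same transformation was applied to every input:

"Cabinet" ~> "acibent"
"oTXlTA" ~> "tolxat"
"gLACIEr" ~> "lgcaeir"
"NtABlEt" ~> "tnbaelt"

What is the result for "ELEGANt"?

legenat

The rule is to swap each adjacent pair of characters (1↔2, 3↔4, ...), then convert every letter to lowercase.
Working it through for "ELEGANt": intermediate "LEGENAt", final "legenat".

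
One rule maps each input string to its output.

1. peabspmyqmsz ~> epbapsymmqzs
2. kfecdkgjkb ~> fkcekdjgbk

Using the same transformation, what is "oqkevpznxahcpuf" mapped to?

qoekpvnzaxchupf

The rule is to swap each adjacent pair of characters (1↔2, 3↔4, ...).
For "oqkevpznxahcpuf" the result is "qoekpvnzaxchupf".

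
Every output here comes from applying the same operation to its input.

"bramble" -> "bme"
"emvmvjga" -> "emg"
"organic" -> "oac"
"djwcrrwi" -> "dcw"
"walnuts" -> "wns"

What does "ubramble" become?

What's happening: keep one character in every 3, starting at position 1 (positions 1st, 4th, 7th, ...).
Applying that to "ubramble" gives "ual".

ual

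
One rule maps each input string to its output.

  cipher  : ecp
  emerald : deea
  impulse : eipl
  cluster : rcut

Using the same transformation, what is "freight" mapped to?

The transformation: keep every other character starting from the first (positions 1st, 3rd, 5th, ...), then move the last character to the front.
Applying both steps to "freight": "fegt", then "tfeg".

tfeg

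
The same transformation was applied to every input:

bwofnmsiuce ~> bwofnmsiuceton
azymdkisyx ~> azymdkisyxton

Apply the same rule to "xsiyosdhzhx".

The transformation: append "ton".
Doing the same to "xsiyosdhzhx": "xsiyosdhzhxton".

xsiyosdhzhxton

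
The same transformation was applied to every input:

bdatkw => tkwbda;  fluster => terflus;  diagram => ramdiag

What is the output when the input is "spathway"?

In each case the input is transformed by: move the last 3 characters to the front (rotate right by 3).
Applying that to "spathway" gives "wayspath".

wayspath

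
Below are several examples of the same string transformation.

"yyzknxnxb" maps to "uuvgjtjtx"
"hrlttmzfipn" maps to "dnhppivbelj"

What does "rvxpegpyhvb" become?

nrtlacludrx

Looking at the pairs, the operation is to shift every letter 4 places backward in the alphabet (wrapping around).
So "rvxpegpyhvb" becomes "nrtlacludrx".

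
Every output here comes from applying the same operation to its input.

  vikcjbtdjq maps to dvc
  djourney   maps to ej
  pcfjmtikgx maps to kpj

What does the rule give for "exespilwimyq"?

iqei

Rule — swap the front and back halves of the string, then keep one character in every 3, starting at position 3 (positions 3rd, 6th, 9th, ...).
On "exespilwimyq": the first step gives "lwimyqexespi", and the second then gives "iqei".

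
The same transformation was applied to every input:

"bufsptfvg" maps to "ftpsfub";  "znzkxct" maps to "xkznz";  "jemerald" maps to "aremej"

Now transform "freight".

gierf

In each case the input is transformed by: reverse the string, then delete the first 2 characters.
Starting from "freight": after the first operation, "thgierf"; after the second, "gierf".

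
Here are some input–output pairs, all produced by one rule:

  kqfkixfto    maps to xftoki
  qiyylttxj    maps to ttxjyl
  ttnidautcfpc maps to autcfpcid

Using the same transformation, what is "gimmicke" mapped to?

ckemi

The rule is to delete the first 3 characters, then move the first 2 characters to the end (rotate left by 2).
Applying both steps to "gimmicke": "micke", then "ckemi".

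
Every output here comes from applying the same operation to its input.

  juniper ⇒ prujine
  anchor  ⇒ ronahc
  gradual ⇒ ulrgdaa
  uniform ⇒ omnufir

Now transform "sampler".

lraspme

The pattern: swap each adjacent pair of characters (1↔2, 3↔4, ...), then move the last 2 characters to the front (rotate right by 2).
Working it through for "sampler": intermediate "aspmelr", final "lraspme".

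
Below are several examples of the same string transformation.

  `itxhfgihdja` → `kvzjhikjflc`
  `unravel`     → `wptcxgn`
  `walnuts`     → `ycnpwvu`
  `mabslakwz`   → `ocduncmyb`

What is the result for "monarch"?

The transformation: shift every letter 2 places forward in the alphabet (wrapping around).
For "monarch" the result is "oqpctej".

oqpctej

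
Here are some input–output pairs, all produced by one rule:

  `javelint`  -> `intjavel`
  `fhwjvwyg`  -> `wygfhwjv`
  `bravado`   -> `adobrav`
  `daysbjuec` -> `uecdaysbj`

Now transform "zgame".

In each case the input is transformed by: move the last 3 characters to the front (rotate right by 3).
So "zgame" becomes "amezg".

amezg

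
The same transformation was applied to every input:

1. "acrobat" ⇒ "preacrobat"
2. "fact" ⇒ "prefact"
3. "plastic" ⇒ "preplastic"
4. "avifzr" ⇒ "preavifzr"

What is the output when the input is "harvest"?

The pattern: prepend "pre".
"harvest" → "preharvest".

preharvest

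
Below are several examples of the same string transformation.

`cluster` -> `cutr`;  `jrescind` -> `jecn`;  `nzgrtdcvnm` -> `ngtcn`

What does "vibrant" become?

Looking at the pairs, the operation is to keep every other character starting from the first (positions 1st, 3rd, 5th, ...).
For "vibrant" the result is "vbat".

vbat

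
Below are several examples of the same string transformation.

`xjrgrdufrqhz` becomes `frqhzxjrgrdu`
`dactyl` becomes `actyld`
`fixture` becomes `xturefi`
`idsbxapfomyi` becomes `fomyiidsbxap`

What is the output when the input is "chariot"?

In each case the input is transformed by: move the last 3 characters to the front (rotate right by 3), then move the last 2 characters to the front (rotate right by 2).
Applying both steps to "chariot": "iotchar", then "ariotch".

ariotch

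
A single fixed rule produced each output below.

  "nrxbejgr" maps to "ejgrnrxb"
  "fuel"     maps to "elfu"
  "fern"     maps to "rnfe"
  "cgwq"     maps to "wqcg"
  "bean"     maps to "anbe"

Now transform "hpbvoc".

vochpb

The transformation: swap the front and back halves of the string.
Doing the same to "hpbvoc": "vochpb".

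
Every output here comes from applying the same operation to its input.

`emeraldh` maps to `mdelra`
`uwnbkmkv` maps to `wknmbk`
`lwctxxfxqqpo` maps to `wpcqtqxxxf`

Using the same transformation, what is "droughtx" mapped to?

The transformation: take characters alternately from the front and the back (1st, last, 2nd, 2nd-last, ...), then delete the first 2 characters.
Applying both steps to "droughtx": "dxrtohug", then "rtohug".

rtohug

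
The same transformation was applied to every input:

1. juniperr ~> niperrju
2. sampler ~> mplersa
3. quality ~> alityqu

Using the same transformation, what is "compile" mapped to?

mpileco

Looking at the pairs, the operation is to move the first 2 characters to the end (rotate left by 2).
So "compile" becomes "mpileco".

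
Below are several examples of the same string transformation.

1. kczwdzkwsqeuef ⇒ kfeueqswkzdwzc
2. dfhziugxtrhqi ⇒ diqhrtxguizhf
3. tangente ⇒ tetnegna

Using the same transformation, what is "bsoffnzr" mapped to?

brznffos

What's happening: reverse the string, then move the last character to the front.
On "bsoffnzr": the first step gives "rznffosb", and the second then gives "brznffos".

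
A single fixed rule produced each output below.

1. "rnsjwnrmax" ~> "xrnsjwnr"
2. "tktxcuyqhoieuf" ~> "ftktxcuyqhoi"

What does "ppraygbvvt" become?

tppraygb

Each output is the input with this applied: move the last character to the front, then delete the last 2 characters.
Working it through for "ppraygbvvt": intermediate "tppraygbvv", final "tppraygb".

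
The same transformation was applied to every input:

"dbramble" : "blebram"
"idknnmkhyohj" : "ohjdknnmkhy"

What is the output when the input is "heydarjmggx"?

ggxeydarjm

What's happening: delete the first character, then move the last 3 characters to the front (rotate right by 3).
For "heydarjmggx", step one produces "eydarjmggx"; step two turns that into "ggxeydarjm".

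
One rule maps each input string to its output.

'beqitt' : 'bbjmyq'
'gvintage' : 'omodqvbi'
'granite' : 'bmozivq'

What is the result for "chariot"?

wbkpizq

Rule — shift every letter 8 places forward in the alphabet (wrapping around), then move the last 2 characters to the front (rotate right by 2).
Working it through for "chariot": intermediate "kpizqwb", final "wbkpizq".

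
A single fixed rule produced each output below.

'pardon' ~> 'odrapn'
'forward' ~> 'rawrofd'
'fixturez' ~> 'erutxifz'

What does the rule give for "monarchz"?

hcranomz

The rule is to move the last character to the front, then reverse the string.
"monarchz" → "zmonarch" → "hcranomz".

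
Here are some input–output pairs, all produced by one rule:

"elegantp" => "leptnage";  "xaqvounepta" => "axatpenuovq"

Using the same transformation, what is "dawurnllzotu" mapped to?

Looking at the pairs, the operation is to reverse the string, then move the last 2 characters to the front (rotate right by 2).
On "dawurnllzotu": the first step gives "utozllnruwad", and the second then gives "adutozllnruw".

adutozllnruw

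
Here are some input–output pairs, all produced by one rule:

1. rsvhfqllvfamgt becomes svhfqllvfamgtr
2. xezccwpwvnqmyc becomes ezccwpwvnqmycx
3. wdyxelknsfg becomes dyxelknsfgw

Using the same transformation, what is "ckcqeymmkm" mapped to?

Looking at the pairs, the operation is to move the first character to the end.
On "ckcqeymmkm" that produces "kcqeymmkmc".

kcqeymmkmc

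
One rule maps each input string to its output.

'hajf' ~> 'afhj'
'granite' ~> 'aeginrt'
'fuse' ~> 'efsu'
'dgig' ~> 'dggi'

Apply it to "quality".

What's happening: sort the characters into alphabetical order.
Doing the same to "quality": "ailqtuy".

ailqtuy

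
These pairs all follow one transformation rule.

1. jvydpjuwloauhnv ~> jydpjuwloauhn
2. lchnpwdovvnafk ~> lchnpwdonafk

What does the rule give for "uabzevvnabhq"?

Each output is the input with this applied: remove every "v".
For "uabzevvnabhq" the result is "uabzenabhq".

uabzenabhq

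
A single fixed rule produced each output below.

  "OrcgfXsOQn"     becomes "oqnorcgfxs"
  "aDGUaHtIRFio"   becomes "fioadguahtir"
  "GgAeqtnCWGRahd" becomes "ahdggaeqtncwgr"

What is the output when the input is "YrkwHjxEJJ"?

The transformation: move the last 3 characters to the front (rotate right by 3), then convert every letter to lowercase.
"YrkwHjxEJJ" → "EJJYrkwHjx" → "ejjyrkwhjx".

ejjyrkwhjx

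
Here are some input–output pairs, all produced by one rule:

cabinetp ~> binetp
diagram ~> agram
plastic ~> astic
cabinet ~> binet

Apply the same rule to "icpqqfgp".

pqqfgp

Rule — delete the first 2 characters.
So "icpqqfgp" becomes "pqqfgp".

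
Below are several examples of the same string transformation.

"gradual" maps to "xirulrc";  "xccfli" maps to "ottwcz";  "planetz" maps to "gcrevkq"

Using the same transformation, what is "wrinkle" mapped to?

In each case the input is transformed by: shift every letter 9 places backward in the alphabet (wrapping around).
Doing the same to "wrinkle": "nizebcv".

nizebcv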